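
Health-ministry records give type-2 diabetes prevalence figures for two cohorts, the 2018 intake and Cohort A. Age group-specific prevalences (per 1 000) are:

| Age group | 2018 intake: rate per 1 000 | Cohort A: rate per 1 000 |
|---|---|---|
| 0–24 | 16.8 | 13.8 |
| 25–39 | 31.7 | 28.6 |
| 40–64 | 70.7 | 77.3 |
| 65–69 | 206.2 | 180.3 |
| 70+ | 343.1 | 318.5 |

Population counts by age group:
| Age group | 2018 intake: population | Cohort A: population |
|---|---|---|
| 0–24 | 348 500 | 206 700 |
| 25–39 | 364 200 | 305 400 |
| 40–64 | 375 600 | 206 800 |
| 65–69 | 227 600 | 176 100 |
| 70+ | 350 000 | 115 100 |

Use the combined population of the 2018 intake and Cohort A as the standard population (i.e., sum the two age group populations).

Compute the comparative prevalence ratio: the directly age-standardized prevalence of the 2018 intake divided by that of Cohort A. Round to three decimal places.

1.074

Combined standard total = 2 676 000; weights = 0.2075, 0.2502, 0.2176, 0.1509, 0.1738.
The 2018 intake: 0.2075×16.8 + 0.2502×31.7 + 0.2176×70.7 + 0.1509×206.2 + 0.1738×343.1 = 117.5441 per 1 000.
Cohort A: 0.2075×13.8 + 0.2502×28.6 + 0.2176×77.3 + 0.1509×180.3 + 0.1738×318.5 = 109.3996 per 1 000.
Ratio = 117.5441 ÷ 109.3996 = 1.07445.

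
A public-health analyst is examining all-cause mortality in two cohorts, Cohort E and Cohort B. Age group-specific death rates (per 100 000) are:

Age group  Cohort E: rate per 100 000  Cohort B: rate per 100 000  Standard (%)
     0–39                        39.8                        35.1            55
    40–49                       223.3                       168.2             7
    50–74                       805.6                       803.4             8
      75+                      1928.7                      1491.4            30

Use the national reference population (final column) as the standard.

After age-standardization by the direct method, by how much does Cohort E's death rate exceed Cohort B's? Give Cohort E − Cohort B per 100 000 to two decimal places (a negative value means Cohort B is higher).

Standard weights: 0.55, 0.07, 0.08, 0.30.
Cohort E: 0.5500×39.8 + 0.0700×223.3 + 0.0800×805.6 + 0.3000×1928.7 = 680.5790 per 100 000.
Cohort B: 0.5500×35.1 + 0.0700×168.2 + 0.0800×803.4 + 0.3000×1491.4 = 542.7710 per 100 000.
Difference = 680.5790 − 542.7710 = 137.8080.

137.81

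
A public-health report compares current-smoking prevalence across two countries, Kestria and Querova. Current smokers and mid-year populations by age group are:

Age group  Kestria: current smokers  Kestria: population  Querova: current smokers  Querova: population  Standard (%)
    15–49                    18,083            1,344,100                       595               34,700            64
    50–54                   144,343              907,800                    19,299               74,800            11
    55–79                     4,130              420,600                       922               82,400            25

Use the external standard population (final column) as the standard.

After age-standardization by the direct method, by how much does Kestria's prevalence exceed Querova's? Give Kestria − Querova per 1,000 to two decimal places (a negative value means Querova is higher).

-13.60

Age-specific rates per 1,000 for Kestria: 13.454, 159.003, 9.819.
For Querova: 17.147, 258.008, 11.189.
Standard weights: 0.64, 0.11, 0.25.
Kestria: 0.6400×13.454 + 0.1100×159.003 + 0.2500×9.819 = 28.5555 per 1,000.
Querova: 0.6400×17.147 + 0.1100×258.008 + 0.2500×11.189 = 42.1523 per 1,000.
Difference = 28.5555 − 42.1523 = -13.5968.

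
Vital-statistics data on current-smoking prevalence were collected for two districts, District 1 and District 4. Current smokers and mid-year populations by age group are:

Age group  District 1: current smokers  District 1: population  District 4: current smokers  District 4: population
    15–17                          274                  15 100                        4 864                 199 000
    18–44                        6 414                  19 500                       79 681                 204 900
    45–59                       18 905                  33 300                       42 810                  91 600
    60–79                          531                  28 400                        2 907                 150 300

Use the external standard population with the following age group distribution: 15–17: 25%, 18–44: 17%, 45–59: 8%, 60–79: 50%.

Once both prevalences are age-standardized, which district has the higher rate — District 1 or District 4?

Age-specific rates per 1 000 for District 1: 18.146, 328.923, 567.718, 18.697.
For District 4: 24.442, 388.878, 467.358, 19.341.
Standard weights: 0.25, 0.17, 0.08, 0.50.
District 1: 0.2500×18.146 + 0.1700×328.923 + 0.0800×567.718 + 0.5000×18.697 = 115.2194 per 1 000.
District 4: 0.2500×24.442 + 0.1700×388.878 + 0.0800×467.358 + 0.5000×19.341 = 119.2790 per 1 000.
The crude rates (271.28 vs 201.71) would put District 1 higher, but that reflects its age composition; once standardized to a common age structure, District 4 has the higher underlying rate.

District 4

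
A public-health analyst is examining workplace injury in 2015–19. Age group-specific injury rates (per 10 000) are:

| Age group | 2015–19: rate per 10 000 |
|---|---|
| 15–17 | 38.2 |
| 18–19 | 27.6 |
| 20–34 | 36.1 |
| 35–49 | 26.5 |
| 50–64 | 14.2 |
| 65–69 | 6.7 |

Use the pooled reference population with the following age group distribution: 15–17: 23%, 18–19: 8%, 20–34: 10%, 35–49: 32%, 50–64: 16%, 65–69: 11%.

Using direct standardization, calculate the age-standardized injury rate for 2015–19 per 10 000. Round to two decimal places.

Standard weights: 0.23, 0.08, 0.10, 0.32, 0.16, 0.11.
Standardized rate: 0.2300×38.2 + 0.0800×27.6 + 0.1000×36.1 + 0.3200×26.5 + 0.1600×14.2 + 0.1100×6.7 = 26.0930 per 10 000.

26.09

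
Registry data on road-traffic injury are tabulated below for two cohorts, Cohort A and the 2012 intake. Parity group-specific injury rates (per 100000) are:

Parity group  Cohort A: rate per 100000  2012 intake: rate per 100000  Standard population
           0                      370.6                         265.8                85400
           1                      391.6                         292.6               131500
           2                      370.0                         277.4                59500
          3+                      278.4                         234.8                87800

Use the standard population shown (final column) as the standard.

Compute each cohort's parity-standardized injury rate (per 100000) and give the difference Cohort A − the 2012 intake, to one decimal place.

86.0

Standard total = 364200; weights = 0.2345, 0.3611, 0.1634, 0.2411.
Cohort A: 0.2345×370.6 + 0.3611×391.6 + 0.1634×370.0 + 0.2411×278.4 = 355.8571 per 100000.
The 2012 intake: 0.2345×265.8 + 0.3611×292.6 + 0.1634×277.4 + 0.2411×234.8 = 269.8983 per 100000.
Difference = 355.8571 − 269.8983 = 85.9588.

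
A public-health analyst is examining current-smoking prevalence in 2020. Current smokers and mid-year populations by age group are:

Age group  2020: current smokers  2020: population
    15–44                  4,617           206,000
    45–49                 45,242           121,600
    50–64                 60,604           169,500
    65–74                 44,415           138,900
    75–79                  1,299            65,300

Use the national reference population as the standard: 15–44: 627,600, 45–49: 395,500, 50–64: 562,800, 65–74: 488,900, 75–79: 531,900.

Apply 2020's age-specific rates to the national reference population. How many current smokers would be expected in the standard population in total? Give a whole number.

Age-specific rates per 1,000 for 2020: 22.413, 372.056, 357.546, 319.762, 19.893.
Expected current smokers = Σ (standard pop × age-specific rate ÷ 1,000)
= 627,600×22.413/1,000 + 395,500×372.056/1,000 + 562,800×357.546/1,000 + 488,900×319.762/1,000 + 531,900×19.893/1,000
= 14066.16 + 147148.12 + 201226.73 + 156331.85 + 10580.98 = 529353.84.

529354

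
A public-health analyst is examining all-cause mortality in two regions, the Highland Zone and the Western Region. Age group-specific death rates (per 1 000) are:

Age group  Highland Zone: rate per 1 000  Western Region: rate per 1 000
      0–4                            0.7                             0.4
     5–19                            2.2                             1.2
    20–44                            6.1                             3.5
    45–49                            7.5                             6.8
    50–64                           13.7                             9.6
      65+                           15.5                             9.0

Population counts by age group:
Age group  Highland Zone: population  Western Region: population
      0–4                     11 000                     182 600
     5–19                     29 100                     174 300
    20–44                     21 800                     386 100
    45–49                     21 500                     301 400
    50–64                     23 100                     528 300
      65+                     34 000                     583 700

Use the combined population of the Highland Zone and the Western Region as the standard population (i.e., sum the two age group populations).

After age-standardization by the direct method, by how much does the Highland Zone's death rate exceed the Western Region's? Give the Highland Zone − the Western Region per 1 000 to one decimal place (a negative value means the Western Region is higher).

Combined standard total = 2 296 900; weights = 0.0843, 0.0886, 0.1776, 0.1406, 0.2401, 0.2689.
The Highland Zone: 0.0843×0.7 + 0.0886×2.2 + 0.1776×6.1 + 0.1406×7.5 + 0.2401×13.7 + 0.2689×15.5 = 9.8487 per 1 000.
The Western Region: 0.0843×0.4 + 0.0886×1.2 + 0.1776×3.5 + 0.1406×6.8 + 0.2401×9.6 + 0.2689×9.0 = 6.4424 per 1 000.
Difference = 9.8487 − 6.4424 = 3.4063.

3.4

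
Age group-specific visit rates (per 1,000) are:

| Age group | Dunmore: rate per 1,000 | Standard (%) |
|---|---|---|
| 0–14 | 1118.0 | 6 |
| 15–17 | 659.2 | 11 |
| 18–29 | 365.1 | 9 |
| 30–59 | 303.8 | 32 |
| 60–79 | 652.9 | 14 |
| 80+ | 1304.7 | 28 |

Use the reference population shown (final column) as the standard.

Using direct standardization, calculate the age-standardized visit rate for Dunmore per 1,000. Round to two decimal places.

726.39

Standard weights: 0.06, 0.11, 0.09, 0.32, 0.14, 0.28.
Standardized rate: 0.0600×1118.0 + 0.1100×659.2 + 0.0900×365.1 + 0.3200×303.8 + 0.1400×652.9 + 0.2800×1304.7 = 726.3890 per 1,000.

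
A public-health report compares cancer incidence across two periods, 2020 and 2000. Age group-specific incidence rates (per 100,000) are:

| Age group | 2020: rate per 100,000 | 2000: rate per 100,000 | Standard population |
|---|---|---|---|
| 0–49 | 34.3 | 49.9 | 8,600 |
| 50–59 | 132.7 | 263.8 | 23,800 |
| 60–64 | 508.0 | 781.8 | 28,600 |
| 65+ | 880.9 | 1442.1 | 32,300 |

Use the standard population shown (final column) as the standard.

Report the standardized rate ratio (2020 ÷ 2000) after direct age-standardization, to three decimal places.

Standard total = 93,300; weights = 0.0922, 0.2551, 0.3065, 0.3462.
2020: 0.0922×34.3 + 0.2551×132.7 + 0.3065×508.0 + 0.3462×880.9 = 497.6968 per 100,000.
2000: 0.0922×49.9 + 0.2551×263.8 + 0.3065×781.8 + 0.3462×1442.1 = 810.7920 per 100,000.
Ratio = 497.6968 ÷ 810.7920 = 0.61384.

0.614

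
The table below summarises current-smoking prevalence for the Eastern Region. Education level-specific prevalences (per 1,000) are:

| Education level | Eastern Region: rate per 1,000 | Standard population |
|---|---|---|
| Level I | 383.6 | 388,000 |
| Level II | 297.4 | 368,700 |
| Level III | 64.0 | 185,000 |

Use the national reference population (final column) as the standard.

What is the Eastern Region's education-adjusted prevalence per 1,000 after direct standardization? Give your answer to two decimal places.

Standard total = 941,700; weights = 0.4120, 0.3915, 0.1965.
Standardized rate: 0.4120×383.6 + 0.3915×297.4 + 0.1965×64.0 = 287.0640 per 1,000.

287.06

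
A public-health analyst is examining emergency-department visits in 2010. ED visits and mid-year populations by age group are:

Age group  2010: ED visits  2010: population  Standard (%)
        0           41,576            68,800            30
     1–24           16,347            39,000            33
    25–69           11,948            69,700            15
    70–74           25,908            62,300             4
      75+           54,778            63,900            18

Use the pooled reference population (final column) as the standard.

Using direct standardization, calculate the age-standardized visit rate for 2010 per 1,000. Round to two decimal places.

Age-specific rates per 1,000 for 2010: 604.302, 419.154, 171.420, 415.859, 857.246.
Standard weights: 0.30, 0.33, 0.15, 0.04, 0.18.
Standardized rate: 0.3000×604.302 + 0.3300×419.154 + 0.1500×171.420 + 0.0400×415.859 + 0.1800×857.246 = 516.2631 per 1,000.

516.26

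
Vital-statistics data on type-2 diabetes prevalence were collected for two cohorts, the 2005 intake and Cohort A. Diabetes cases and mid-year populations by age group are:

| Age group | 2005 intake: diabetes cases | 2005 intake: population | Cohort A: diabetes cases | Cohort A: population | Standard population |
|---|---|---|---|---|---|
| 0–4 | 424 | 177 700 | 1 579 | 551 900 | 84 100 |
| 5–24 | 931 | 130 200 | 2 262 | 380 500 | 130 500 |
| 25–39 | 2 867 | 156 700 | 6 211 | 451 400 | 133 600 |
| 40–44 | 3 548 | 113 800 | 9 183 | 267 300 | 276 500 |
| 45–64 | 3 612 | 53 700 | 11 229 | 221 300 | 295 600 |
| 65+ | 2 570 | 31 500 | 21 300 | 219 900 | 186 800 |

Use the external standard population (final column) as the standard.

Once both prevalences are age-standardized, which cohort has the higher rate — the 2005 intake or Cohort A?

2005 intake

Age-specific rates per 1 000 for the 2005 intake: 2.386, 7.151, 18.296, 31.178, 67.263, 81.587.
For Cohort A: 2.861, 5.945, 13.759, 34.355, 50.741, 96.862.
Standard total = 1 107 100; weights = 0.0760, 0.1179, 0.1207, 0.2498, 0.2670, 0.1687.
The 2005 intake: 0.0760×2.386 + 0.1179×7.151 + 0.1207×18.296 + 0.2498×31.178 + 0.2670×67.263 + 0.1687×81.587 = 42.7442 per 1 000.
Cohort A: 0.0760×2.861 + 0.1179×5.945 + 0.1207×13.759 + 0.2498×34.355 + 0.2670×50.741 + 0.1687×96.862 = 41.0502 per 1 000.
The crude rates (21.02 vs 24.74) would put Cohort A higher, but that reflects its age composition; once standardized to a common age structure, the 2005 intake has the higher underlying rate.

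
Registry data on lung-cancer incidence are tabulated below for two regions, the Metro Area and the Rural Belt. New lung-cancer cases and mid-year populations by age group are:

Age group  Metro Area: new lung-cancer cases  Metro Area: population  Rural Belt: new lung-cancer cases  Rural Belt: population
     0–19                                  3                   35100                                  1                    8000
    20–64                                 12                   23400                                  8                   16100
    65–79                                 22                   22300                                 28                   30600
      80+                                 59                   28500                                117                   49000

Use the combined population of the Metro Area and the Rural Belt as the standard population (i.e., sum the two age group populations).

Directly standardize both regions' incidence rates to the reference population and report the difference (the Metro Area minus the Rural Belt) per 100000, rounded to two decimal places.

Age-specific rates per 100000 for the Metro Area: 8.55, 51.28, 98.65, 207.02.
For the Rural Belt: 12.50, 49.69, 91.50, 238.78.
Combined standard total = 213000; weights = 0.2023, 0.1854, 0.2484, 0.3638.
The Metro Area: 0.2023×8.55 + 0.1854×51.28 + 0.2484×98.65 + 0.3638×207.02 = 111.0644 per 100000.
The Rural Belt: 0.2023×12.50 + 0.1854×49.69 + 0.2484×91.50 + 0.3638×238.78 = 121.3479 per 100000.
Difference = 111.0644 − 121.3479 = -10.2836.

-10.28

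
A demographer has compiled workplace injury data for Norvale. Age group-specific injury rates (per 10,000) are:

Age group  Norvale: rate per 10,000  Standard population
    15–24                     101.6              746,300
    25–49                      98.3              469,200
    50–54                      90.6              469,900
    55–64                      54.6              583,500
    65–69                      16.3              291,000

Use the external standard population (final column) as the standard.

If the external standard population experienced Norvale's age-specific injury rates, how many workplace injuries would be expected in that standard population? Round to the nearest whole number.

20112

Expected workplace injuries = Σ (standard pop × age-specific rate ÷ 10,000)
= 746,300×101.6/10,000 + 469,200×98.3/10,000 + 469,900×90.6/10,000 + 583,500×54.6/10,000 + 291,000×16.3/10,000
= 7582.41 + 4612.24 + 4257.29 + 3185.91 + 474.33 = 20112.18.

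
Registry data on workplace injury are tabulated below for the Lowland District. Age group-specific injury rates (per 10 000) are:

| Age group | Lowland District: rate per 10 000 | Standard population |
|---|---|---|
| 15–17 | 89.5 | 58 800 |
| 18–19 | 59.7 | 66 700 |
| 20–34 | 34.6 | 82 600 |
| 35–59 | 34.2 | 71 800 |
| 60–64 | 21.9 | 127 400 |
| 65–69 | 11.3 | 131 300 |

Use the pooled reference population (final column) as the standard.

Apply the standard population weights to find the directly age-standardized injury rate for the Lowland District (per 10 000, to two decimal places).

34.96

Standard total = 538 600; weights = 0.1092, 0.1238, 0.1534, 0.1333, 0.2365, 0.2438.
Standardized rate: 0.1092×89.5 + 0.1238×59.7 + 0.1534×34.6 + 0.1333×34.2 + 0.2365×21.9 + 0.2438×11.3 = 34.9645 per 10 000.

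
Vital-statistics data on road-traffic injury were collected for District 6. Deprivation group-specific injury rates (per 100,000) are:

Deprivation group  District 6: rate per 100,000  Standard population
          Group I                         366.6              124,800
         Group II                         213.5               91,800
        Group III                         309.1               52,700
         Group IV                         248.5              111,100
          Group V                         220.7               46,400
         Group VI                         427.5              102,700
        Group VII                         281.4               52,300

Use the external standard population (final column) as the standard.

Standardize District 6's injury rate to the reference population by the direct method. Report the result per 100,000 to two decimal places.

Standard total = 581,800; weights = 0.2145, 0.1578, 0.0906, 0.1910, 0.0798, 0.1765, 0.0899.
Standardized rate: 0.2145×366.6 + 0.1578×213.5 + 0.0906×309.1 + 0.1910×248.5 + 0.0798×220.7 + 0.1765×427.5 + 0.0899×281.4 = 306.1376 per 100,000.

306.14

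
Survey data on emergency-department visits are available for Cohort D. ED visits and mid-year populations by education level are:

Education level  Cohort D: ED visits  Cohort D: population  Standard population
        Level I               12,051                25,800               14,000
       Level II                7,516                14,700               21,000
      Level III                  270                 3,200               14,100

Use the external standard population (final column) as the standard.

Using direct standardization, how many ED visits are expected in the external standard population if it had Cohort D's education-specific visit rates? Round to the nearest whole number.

Education-specific rates per 1,000 for Cohort D: 467.093, 511.293, 84.375.
Expected ED visits = Σ (standard pop × education-specific rate ÷ 1,000)
= 14,000×467.093/1,000 + 21,000×511.293/1,000 + 14,100×84.375/1,000
= 6539.30 + 10737.14 + 1189.69 = 18466.13.

18466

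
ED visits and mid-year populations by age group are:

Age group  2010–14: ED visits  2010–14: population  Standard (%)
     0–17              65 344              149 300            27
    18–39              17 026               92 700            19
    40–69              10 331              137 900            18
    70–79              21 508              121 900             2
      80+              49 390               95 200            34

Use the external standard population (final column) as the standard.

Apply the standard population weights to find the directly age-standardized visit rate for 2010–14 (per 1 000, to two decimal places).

Age-specific rates per 1 000 for 2010–14: 437.669, 183.668, 74.917, 176.440, 518.803.
Standard weights: 0.27, 0.19, 0.18, 0.02, 0.34.
Standardized rate: 0.2700×437.669 + 0.1900×183.668 + 0.1800×74.917 + 0.0200×176.440 + 0.3400×518.803 = 346.4742 per 1 000.

346.47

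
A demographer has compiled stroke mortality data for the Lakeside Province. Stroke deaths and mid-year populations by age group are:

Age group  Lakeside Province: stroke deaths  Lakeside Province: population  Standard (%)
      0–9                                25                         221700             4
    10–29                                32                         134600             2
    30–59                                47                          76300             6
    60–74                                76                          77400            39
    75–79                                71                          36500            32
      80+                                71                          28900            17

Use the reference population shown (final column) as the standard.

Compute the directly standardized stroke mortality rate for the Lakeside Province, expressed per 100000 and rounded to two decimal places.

146.93

Age-specific rates per 100000 for the Lakeside Province: 11.28, 23.77, 61.60, 98.19, 194.52, 245.67.
Standard weights: 0.04, 0.02, 0.06, 0.39, 0.32, 0.17.
Standardized rate: 0.0400×11.28 + 0.0200×23.77 + 0.0600×61.60 + 0.3900×98.19 + 0.3200×194.52 + 0.1700×245.67 = 146.9283 per 100000.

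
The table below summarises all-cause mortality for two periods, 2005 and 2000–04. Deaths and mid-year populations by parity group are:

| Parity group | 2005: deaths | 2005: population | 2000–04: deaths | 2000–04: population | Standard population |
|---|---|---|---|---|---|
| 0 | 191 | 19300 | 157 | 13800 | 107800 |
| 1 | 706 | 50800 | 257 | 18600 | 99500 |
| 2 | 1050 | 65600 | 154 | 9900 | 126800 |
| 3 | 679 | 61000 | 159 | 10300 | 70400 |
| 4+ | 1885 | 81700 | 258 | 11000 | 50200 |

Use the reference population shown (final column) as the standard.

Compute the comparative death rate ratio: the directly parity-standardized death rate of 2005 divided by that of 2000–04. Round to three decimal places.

0.939

Parity-specific rates per 1000 for 2005: 9.896, 13.898, 16.006, 11.131, 23.072.
For 2000–04: 11.377, 13.817, 15.556, 15.437, 23.455.
Standard total = 454700; weights = 0.2371, 0.2188, 0.2789, 0.1548, 0.1104.
2005: 0.2371×9.896 + 0.2188×13.898 + 0.2789×16.006 + 0.1548×11.131 + 0.1104×23.072 = 14.1216 per 1000.
2000–04: 0.2371×11.377 + 0.2188×13.817 + 0.2789×15.556 + 0.1548×15.437 + 0.1104×23.455 = 15.0382 per 1000.
Ratio = 14.1216 ÷ 15.0382 = 0.93905.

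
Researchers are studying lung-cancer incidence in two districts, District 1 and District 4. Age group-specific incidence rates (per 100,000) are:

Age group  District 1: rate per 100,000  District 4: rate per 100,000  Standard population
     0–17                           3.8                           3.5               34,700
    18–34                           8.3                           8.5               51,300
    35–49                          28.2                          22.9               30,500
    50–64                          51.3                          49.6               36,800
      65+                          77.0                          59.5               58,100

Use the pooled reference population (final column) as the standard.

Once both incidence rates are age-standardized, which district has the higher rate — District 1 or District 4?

Standard total = 211,400; weights = 0.1641, 0.2427, 0.1443, 0.1741, 0.2748.
District 1: 0.1641×3.8 + 0.2427×8.3 + 0.1443×28.2 + 0.1741×51.3 + 0.2748×77.0 = 36.7989 per 100,000.
District 4: 0.1641×3.5 + 0.2427×8.5 + 0.1443×22.9 + 0.1741×49.6 + 0.2748×59.5 = 30.9280 per 100,000.

District 1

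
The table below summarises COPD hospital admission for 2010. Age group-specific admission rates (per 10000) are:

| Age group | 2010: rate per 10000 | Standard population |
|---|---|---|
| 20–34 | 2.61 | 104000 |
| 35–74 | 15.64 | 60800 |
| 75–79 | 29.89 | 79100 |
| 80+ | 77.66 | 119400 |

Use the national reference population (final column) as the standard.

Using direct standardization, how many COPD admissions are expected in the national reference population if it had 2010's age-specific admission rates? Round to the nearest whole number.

Expected COPD admissions = Σ (standard pop × age-specific rate ÷ 10000)
= 104000×2.61/10000 + 60800×15.64/10000 + 79100×29.89/10000 + 119400×77.66/10000
= 27.14 + 95.09 + 236.43 + 927.26 = 1285.93.

1286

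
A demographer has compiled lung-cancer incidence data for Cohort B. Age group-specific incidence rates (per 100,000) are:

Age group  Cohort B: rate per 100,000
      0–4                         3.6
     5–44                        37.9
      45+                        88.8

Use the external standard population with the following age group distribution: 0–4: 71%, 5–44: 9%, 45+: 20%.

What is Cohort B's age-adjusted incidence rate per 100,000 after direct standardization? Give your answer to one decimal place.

23.7

Standard weights: 0.71, 0.09, 0.20.
Standardized rate: 0.7100×3.6 + 0.0900×37.9 + 0.2000×88.8 = 23.7270 per 100,000.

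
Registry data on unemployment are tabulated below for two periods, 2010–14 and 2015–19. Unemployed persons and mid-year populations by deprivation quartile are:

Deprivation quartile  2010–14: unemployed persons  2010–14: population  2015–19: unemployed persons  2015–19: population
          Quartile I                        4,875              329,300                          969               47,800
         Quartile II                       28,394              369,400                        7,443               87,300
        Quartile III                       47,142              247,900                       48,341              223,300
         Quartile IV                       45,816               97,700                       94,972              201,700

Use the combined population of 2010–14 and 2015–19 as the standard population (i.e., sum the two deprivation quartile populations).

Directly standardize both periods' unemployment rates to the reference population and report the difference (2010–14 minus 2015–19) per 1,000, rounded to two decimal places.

Deprivation-specific rates per 1,000 for 2010–14: 14.804, 76.865, 190.165, 468.946.
For 2015–19: 20.272, 85.258, 216.485, 470.858.
Combined standard total = 1,604,400; weights = 0.2350, 0.2847, 0.2937, 0.1866.
2010–14: 0.2350×14.804 + 0.2847×76.865 + 0.2937×190.165 + 0.1866×468.946 = 168.7206 per 1,000.
2015–19: 0.2350×20.272 + 0.2847×85.258 + 0.2937×216.485 + 0.1866×470.858 = 180.4812 per 1,000.
Difference = 168.7206 − 180.4812 = -11.7607.

-11.76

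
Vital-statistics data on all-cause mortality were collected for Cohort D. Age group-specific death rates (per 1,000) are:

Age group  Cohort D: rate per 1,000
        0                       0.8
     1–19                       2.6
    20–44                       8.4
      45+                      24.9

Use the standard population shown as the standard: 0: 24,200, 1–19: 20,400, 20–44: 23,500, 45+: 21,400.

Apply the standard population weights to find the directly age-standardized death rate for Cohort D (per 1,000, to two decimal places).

Standard total = 89,500; weights = 0.2704, 0.2279, 0.2626, 0.2391.
Standardized rate: 0.2704×0.8 + 0.2279×2.6 + 0.2626×8.4 + 0.2391×24.9 = 8.9683 per 1,000.

8.97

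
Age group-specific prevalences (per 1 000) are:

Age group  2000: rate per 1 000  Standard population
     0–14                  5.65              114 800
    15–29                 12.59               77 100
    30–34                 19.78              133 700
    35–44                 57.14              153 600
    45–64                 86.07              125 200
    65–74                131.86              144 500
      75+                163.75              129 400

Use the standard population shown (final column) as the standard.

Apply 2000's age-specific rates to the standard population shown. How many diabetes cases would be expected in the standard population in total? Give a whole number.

Expected diabetes cases = Σ (standard pop × age-specific rate ÷ 1 000)
= 114 800×5.65/1 000 + 77 100×12.59/1 000 + 133 700×19.78/1 000 + 153 600×57.14/1 000 + 125 200×86.07/1 000 + 144 500×131.86/1 000 + 129 400×163.75/1 000
= 648.62 + 970.69 + 2644.59 + 8776.70 + 10775.96 + 19053.77 + 21189.25 = 64059.58.

64060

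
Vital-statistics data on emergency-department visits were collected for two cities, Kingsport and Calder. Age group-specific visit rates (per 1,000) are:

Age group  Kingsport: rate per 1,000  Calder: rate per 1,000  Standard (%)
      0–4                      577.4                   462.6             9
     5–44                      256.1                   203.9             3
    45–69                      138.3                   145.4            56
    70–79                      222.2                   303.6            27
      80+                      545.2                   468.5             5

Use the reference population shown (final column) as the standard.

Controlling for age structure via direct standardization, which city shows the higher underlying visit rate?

Standard weights: 0.09, 0.03, 0.56, 0.27, 0.05.
Kingsport: 0.0900×577.4 + 0.0300×256.1 + 0.5600×138.3 + 0.2700×222.2 + 0.0500×545.2 = 224.3510 per 1,000.
Calder: 0.0900×462.6 + 0.0300×203.9 + 0.5600×145.4 + 0.2700×303.6 + 0.0500×468.5 = 234.5720 per 1,000.

Calder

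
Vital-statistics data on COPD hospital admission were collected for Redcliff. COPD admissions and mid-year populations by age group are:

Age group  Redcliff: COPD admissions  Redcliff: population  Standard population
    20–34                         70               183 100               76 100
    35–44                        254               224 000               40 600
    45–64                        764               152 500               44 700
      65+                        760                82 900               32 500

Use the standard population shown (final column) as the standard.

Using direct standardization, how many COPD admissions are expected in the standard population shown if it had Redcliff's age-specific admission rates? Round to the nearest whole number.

Age-specific rates per 10 000 for Redcliff: 3.82, 11.34, 50.10, 91.68.
Expected COPD admissions = Σ (standard pop × age-specific rate ÷ 10 000)
= 76 100×3.82/10 000 + 40 600×11.34/10 000 + 44 700×50.10/10 000 + 32 500×91.68/10 000
= 29.09 + 46.04 + 223.94 + 297.95 = 597.02.

597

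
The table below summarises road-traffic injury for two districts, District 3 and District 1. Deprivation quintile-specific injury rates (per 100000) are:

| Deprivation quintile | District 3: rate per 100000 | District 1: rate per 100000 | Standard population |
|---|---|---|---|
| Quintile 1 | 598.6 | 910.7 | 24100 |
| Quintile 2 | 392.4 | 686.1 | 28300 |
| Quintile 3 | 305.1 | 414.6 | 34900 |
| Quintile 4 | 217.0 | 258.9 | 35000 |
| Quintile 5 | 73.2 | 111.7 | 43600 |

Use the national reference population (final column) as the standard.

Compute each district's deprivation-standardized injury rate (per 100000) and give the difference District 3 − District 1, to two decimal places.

Standard total = 165900; weights = 0.1453, 0.1706, 0.2104, 0.2110, 0.2628.
District 3: 0.1453×598.6 + 0.1706×392.4 + 0.2104×305.1 + 0.2110×217.0 + 0.2628×73.2 = 283.0964 per 100000.
District 1: 0.1453×910.7 + 0.1706×686.1 + 0.2104×414.6 + 0.2110×258.9 + 0.2628×111.7 = 420.5284 per 100000.
Difference = 283.0964 − 420.5284 = -137.4320.

-137.43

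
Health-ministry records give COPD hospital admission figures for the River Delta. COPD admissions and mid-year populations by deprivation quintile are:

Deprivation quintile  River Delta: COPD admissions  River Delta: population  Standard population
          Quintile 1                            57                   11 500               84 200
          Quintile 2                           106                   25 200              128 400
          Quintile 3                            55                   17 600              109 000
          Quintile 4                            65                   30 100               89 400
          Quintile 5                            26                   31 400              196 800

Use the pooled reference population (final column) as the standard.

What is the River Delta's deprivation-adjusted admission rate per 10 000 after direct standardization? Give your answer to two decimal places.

Deprivation-specific rates per 10 000 for the River Delta: 49.57, 42.06, 31.25, 21.59, 8.28.
Standard total = 607 800; weights = 0.1385, 0.2113, 0.1793, 0.1471, 0.3238.
Standardized rate: 0.1385×49.57 + 0.2113×42.06 + 0.1793×31.25 + 0.1471×21.59 + 0.3238×8.28 = 27.2141 per 10 000.

27.21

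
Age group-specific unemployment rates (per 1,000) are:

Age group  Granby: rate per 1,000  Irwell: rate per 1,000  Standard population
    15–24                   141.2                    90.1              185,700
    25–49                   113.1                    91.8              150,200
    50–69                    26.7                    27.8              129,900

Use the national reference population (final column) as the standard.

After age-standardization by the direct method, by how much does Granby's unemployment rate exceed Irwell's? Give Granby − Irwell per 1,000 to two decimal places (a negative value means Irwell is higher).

26.93

Standard total = 465,800; weights = 0.3987, 0.3225, 0.2789.
Granby: 0.3987×141.2 + 0.3225×113.1 + 0.2789×26.7 = 100.2078 per 1,000.
Irwell: 0.3987×90.1 + 0.3225×91.8 + 0.2789×27.8 = 73.2743 per 1,000.
Difference = 100.2078 − 73.2743 = 26.9335.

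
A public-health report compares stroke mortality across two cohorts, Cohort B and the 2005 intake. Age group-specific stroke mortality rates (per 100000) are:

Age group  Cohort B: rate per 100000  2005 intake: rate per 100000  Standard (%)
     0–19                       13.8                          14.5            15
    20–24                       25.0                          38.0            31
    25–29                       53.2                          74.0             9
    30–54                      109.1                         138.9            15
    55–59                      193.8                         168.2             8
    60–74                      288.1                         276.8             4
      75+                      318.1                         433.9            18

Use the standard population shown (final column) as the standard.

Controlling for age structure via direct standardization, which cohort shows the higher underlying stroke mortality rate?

2005 intake

Standard weights: 0.15, 0.31, 0.09, 0.15, 0.08, 0.04, 0.18.
Cohort B: 0.1500×13.8 + 0.3100×25.0 + 0.0900×53.2 + 0.1500×109.1 + 0.0800×193.8 + 0.0400×288.1 + 0.1800×318.1 = 115.2590 per 100000.
The 2005 intake: 0.1500×14.5 + 0.3100×38.0 + 0.0900×74.0 + 0.1500×138.9 + 0.0800×168.2 + 0.0400×276.8 + 0.1800×433.9 = 144.0800 per 100000.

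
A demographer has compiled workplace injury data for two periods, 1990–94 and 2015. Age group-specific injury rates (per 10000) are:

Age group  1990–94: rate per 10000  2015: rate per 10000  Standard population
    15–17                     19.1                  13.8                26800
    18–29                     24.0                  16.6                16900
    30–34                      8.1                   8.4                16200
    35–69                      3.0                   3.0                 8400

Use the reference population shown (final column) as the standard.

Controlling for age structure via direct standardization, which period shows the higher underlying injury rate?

Standard total = 68300; weights = 0.3924, 0.2474, 0.2372, 0.1230.
1990–94: 0.3924×19.1 + 0.2474×24.0 + 0.2372×8.1 + 0.1230×3.0 = 15.7233 per 10000.
2015: 0.3924×13.8 + 0.2474×16.6 + 0.2372×8.4 + 0.1230×3.0 = 11.8837 per 10000.

1990–94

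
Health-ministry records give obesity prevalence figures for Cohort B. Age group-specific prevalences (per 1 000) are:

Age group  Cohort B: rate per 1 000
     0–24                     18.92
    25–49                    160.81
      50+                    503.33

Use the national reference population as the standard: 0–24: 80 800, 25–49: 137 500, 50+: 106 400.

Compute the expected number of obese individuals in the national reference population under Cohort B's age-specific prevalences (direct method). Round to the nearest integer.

77194

Expected obese individuals = Σ (standard pop × age-specific rate ÷ 1 000)
= 80 800×18.92/1 000 + 137 500×160.81/1 000 + 106 400×503.33/1 000
= 1528.74 + 22111.38 + 53554.31 = 77194.42.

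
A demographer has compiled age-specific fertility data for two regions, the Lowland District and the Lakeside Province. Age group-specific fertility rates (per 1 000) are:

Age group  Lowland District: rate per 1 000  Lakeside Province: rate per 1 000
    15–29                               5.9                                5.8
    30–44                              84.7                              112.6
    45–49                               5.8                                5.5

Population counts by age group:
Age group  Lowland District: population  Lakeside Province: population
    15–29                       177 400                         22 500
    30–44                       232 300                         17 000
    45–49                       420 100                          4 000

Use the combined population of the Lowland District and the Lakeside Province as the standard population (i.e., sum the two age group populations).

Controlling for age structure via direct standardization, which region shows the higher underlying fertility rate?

Lakeside Province

Combined standard total = 873 300; weights = 0.2289, 0.2855, 0.4856.
The Lowland District: 0.2289×5.9 + 0.2855×84.7 + 0.4856×5.8 = 28.3464 per 1 000.
The Lakeside Province: 0.2289×5.8 + 0.2855×112.6 + 0.4856×5.5 = 36.1424 per 1 000.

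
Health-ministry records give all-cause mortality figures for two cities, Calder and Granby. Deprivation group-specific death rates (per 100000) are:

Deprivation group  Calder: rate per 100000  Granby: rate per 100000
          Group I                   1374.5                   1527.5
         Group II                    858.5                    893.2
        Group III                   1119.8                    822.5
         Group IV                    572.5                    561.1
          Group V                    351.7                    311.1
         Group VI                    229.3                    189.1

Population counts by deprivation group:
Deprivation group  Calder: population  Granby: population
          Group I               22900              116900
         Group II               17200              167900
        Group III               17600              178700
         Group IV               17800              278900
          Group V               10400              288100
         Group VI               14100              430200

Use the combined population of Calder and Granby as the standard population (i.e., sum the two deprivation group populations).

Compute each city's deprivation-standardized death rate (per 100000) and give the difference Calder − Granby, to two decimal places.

Combined standard total = 1560700; weights = 0.0896, 0.1186, 0.1258, 0.1901, 0.1913, 0.2847.
Calder: 0.0896×1374.5 + 0.1186×858.5 + 0.1258×1119.8 + 0.1901×572.5 + 0.1913×351.7 + 0.2847×229.3 = 607.1643 per 100000.
Granby: 0.0896×1527.5 + 0.1186×893.2 + 0.1258×822.5 + 0.1901×561.1 + 0.1913×311.1 + 0.2847×189.1 = 566.2148 per 100000.
Difference = 607.1643 − 566.2148 = 40.9495.

40.95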